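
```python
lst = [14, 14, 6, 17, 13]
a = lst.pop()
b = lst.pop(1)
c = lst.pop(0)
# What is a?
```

After line 1: lst = [14, 14, 6, 17, 13]
After line 2 (pop() -> a = 13): lst = [14, 14, 6, 17]
After line 3 (pop(1) -> b = 14): lst = [14, 6, 17]
After line 4 (pop(0) -> c = 14): lst = [6, 17]

13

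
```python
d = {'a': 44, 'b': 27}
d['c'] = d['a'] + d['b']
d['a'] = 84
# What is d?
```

After line 1: d = {'a': 44, 'b': 27}
After line 2 (d['c'] = 44 + 27): d = {'a': 44, 'b': 27, 'c': 71}
After line 3: d = {'a': 84, 'b': 27, 'c': 71}

{'a': 84, 'b': 27, 'c': 71}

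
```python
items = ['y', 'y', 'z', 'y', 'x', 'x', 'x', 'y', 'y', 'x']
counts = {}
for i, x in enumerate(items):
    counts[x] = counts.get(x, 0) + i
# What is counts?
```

Initial: counts = {}, items = ['y', 'y', 'z', 'y', 'x', 'x', 'x', 'y', 'y', 'x']
i=0, x='y': counts = {'y': 0}
i=1, x='y': counts = {'y': 1}
i=2, x='z': counts = {'y': 1, 'z': 2}
i=3, x='y': counts = {'y': 4, 'z': 2}
i=4, x='x': counts = {'y': 4, 'z': 2, 'x': 4}
i=5, x='x': counts = {'y': 4, 'z': 2, 'x': 9}
i=6, x='x': counts = {'y': 4, 'z': 2, 'x': 15}
i=7, x='y': counts = {'y': 11, 'z': 2, 'x': 15}
i=8, x='y': counts = {'y': 19, 'z': 2, 'x': 15}
i=9, x='x': counts = {'y': 19, 'z': 2, 'x': 24}

{'y': 19, 'z': 2, 'x': 24}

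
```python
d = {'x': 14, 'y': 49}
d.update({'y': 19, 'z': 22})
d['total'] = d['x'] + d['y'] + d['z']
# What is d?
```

After line 1: d = {'x': 14, 'y': 49}
After line 2 (y overwritten, z added): d = {'x': 14, 'y': 19, 'z': 22}
After line 3 (total = 14 + 19 + 22 = 55): d = {'x': 14, 'y': 19, 'z': 22, 'total': 55}

{'x': 14, 'y': 19, 'z': 22, 'total': 55}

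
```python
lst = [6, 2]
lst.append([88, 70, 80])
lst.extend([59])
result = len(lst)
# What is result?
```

After line 1: lst = [6, 2]
After line 2 (append adds [88, 70, 80] as single element): lst = [6, 2, [88, 70, 80]]
After line 3 (extend unpacks [59], adds 59): lst = [6, 2, [88, 70, 80], 59]
After line 4: result = len(lst) = 4

4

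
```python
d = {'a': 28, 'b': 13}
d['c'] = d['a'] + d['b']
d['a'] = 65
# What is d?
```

After line 1: d = {'a': 28, 'b': 13}
After line 2 (d['c'] = 28 + 13): d = {'a': 28, 'b': 13, 'c': 41}
After line 3: d = {'a': 65, 'b': 13, 'c': 41}

{'a': 65, 'b': 13, 'c': 41}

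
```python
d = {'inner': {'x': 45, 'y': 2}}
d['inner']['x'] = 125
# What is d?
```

After line 1: d = {'inner': {'x': 45, 'y': 2}}
After line 2 (inner x overwritten): d = {'inner': {'x': 125, 'y': 2}}

{'inner': {'x': 125, 'y': 2}}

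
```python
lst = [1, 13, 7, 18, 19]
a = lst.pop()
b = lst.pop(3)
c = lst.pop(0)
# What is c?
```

After line 1: lst = [1, 13, 7, 18, 19]
After line 2 (pop() -> a = 19): lst = [1, 13, 7, 18]
After line 3 (pop(3) -> b = 18): lst = [1, 13, 7]
After line 4 (pop(0) -> c = 1): lst = [13, 7]

1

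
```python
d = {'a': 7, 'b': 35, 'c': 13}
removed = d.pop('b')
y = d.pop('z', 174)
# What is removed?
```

After line 1: d = {'a': 7, 'b': 35, 'c': 13}
After line 2 (pop 'b' returns 35): d = {'a': 7, 'c': 13}, removed = 35
After line 3 (pop 'z' missing, returns default 174): d = {'a': 7, 'c': 13}, y = 174

35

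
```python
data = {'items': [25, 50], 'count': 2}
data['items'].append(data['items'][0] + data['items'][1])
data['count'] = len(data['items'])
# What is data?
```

After line 1: data = {'items': [25, 50], 'count': 2}
After line 2 (append 25 + 50 = 75): data = {'items': [25, 50, 75], 'count': 2}
After line 3 (count = len(items) = 3): data = {'items': [25, 50, 75], 'count': 3}

{'items': [25, 50, 75], 'count': 3}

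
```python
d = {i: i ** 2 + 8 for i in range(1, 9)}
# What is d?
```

{1: 9, 2: 12, 3: 17, 4: 24, 5: 33, 6: 44, 7: 57, 8: 72}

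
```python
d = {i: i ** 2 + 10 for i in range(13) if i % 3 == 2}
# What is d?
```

{2: 14, 5: 35, 8: 74, 11: 131}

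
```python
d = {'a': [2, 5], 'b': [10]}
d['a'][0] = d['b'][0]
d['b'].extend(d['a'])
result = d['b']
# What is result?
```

After line 1: d = {'a': [2, 5], 'b': [10]}
After line 2 (a[0] = b[0] = 10): d = {'a': [10, 5], 'b': [10]}
After line 3 (b.extend(a) appends [10, 5]): d = {'a': [10, 5], 'b': [10, 10, 5]}
After line 4: result = d['b'] = [10, 10, 5]

[10, 10, 5]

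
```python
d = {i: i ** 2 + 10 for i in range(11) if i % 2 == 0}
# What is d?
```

{0: 10, 2: 14, 4: 26, 6: 46, 8: 74, 10: 110}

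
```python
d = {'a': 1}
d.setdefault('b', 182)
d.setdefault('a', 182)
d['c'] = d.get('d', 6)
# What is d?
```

After line 1: d = {'a': 1}
After line 2 (setdefault adds 'b'=182): d = {'a': 1, 'b': 182}
After line 3 (setdefault 'a' no-op, already exists): d = {'a': 1, 'b': 182}
After line 4 (get('d', 6) returns default since 'd' not in d): d = {'a': 1, 'b': 182, 'c': 6}

{'a': 1, 'b': 182, 'c': 6}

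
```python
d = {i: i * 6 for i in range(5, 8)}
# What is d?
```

{5: 30, 6: 36, 7: 42}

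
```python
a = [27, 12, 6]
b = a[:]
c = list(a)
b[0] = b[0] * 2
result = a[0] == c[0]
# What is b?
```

After line 1: a = [27, 12, 6]
After line 2 (b = a[:], copy): a = [27, 12, 6], b = [27, 12, 6]
After line 3 (c = list(a) is a copy, new object): c = [27, 12, 6]
After line 4 (b[0] = 27 * 2 = 54; only b mutates (copy)): a = [27, 12, 6], b = [54, 12, 6], c = [27, 12, 6]
After line 5 (a[0] = 27, c[0] = 27; result = True)

[54, 12, 6]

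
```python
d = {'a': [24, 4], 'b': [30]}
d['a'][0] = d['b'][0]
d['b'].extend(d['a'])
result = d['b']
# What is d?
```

After line 1: d = {'a': [24, 4], 'b': [30]}
After line 2 (a[0] = b[0] = 30): d = {'a': [30, 4], 'b': [30]}
After line 3 (b.extend(a) appends [30, 4]): d = {'a': [30, 4], 'b': [30, 30, 4]}
After line 4: result = d['b'] = [30, 30, 4]

{'a': [30, 4], 'b': [30, 30, 4]}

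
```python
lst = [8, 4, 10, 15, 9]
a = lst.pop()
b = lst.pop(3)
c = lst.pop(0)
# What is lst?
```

After line 1: lst = [8, 4, 10, 15, 9]
After line 2 (pop() -> a = 9): lst = [8, 4, 10, 15]
After line 3 (pop(3) -> b = 15): lst = [8, 4, 10]
After line 4 (pop(0) -> c = 8): lst = [4, 10]

[4, 10]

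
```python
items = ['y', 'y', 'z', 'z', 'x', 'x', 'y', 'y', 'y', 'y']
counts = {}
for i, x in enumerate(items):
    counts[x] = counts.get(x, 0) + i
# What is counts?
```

Initial: counts = {}, items = ['y', 'y', 'z', 'z', 'x', 'x', 'y', 'y', 'y', 'y']
i=0, x='y': counts = {'y': 0}
i=1, x='y': counts = {'y': 1}
i=2, x='z': counts = {'y': 1, 'z': 2}
i=3, x='z': counts = {'y': 1, 'z': 5}
i=4, x='x': counts = {'y': 1, 'z': 5, 'x': 4}
i=5, x='x': counts = {'y': 1, 'z': 5, 'x': 9}
i=6, x='y': counts = {'y': 7, 'z': 5, 'x': 9}
i=7, x='y': counts = {'y': 14, 'z': 5, 'x': 9}
i=8, x='y': counts = {'y': 22, 'z': 5, 'x': 9}
i=9, x='y': counts = {'y': 31, 'z': 5, 'x': 9}

{'y': 31, 'z': 5, 'x': 9}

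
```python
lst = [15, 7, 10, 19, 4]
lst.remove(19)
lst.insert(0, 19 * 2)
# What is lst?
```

After line 1: lst = [15, 7, 10, 19, 4]
After line 2 (remove first 19): lst = [15, 7, 10, 4]
After line 3 (insert 38 at index 0): lst = [38, 15, 7, 10, 4]

[38, 15, 7, 10, 4]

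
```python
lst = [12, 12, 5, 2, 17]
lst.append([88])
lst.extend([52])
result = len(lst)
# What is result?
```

After line 1: lst = [12, 12, 5, 2, 17]
After line 2 (append adds [88] as single element): lst = [12, 12, 5, 2, 17, [88]]
After line 3 (extend unpacks [52], adds 52): lst = [12, 12, 5, 2, 17, [88], 52]
After line 4: result = len(lst) = 7

7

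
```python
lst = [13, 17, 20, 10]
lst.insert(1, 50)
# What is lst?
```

[13, 50, 17, 20, 10]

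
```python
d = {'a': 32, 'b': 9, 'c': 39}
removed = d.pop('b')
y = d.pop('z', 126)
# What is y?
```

After line 1: d = {'a': 32, 'b': 9, 'c': 39}
After line 2 (pop 'b' returns 9): d = {'a': 32, 'c': 39}, removed = 9
After line 3 (pop 'z' missing, returns default 126): d = {'a': 32, 'c': 39}, y = 126

126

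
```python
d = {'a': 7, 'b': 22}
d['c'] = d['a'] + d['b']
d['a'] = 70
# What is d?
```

After line 1: d = {'a': 7, 'b': 22}
After line 2 (d['c'] = 7 + 22): d = {'a': 7, 'b': 22, 'c': 29}
After line 3: d = {'a': 70, 'b': 22, 'c': 29}

{'a': 70, 'b': 22, 'c': 29}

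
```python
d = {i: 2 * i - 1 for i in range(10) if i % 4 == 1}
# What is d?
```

{1: 1, 5: 9, 9: 17}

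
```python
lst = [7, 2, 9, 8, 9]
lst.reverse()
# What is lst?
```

[9, 8, 9, 2, 7]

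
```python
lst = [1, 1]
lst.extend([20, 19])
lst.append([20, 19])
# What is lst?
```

After line 1: lst = [1, 1]
After line 2 (extend unpacks [20, 19]): lst = [1, 1, 20, 19]
After line 3 (append adds [20, 19] as single element): lst = [1, 1, 20, 19, [20, 19]]

[1, 1, 20, 19, [20, 19]]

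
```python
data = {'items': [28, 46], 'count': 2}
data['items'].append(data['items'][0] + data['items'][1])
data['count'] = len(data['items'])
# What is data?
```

After line 1: data = {'items': [28, 46], 'count': 2}
After line 2 (append 28 + 46 = 74): data = {'items': [28, 46, 74], 'count': 2}
After line 3 (count = len(items) = 3): data = {'items': [28, 46, 74], 'count': 3}

{'items': [28, 46, 74], 'count': 3}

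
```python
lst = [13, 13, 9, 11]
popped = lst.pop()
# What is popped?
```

11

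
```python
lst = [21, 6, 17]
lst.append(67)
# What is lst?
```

[21, 6, 17, 67]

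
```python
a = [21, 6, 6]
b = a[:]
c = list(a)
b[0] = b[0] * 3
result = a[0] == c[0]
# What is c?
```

After line 1: a = [21, 6, 6]
After line 2 (b = a[:], copy): a = [21, 6, 6], b = [21, 6, 6]
After line 3 (c = list(a) is a copy, new object): c = [21, 6, 6]
After line 4 (b[0] = 21 * 3 = 63; only b mutates (copy)): a = [21, 6, 6], b = [63, 6, 6], c = [21, 6, 6]
After line 5 (a[0] = 21, c[0] = 21; result = True)

[21, 6, 6]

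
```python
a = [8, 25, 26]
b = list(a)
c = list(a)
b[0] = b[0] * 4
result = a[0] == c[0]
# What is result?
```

After line 1: a = [8, 25, 26]
After line 2 (b = list(a), copy): a = [8, 25, 26], b = [8, 25, 26]
After line 3 (c = list(a) is a copy, new object): c = [8, 25, 26]
After line 4 (b[0] = 8 * 4 = 32; only b mutates (copy)): a = [8, 25, 26], b = [32, 25, 26], c = [8, 25, 26]
After line 5 (a[0] = 8, c[0] = 8; result = True)

True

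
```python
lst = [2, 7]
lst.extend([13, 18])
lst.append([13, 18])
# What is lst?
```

After line 1: lst = [2, 7]
After line 2 (extend unpacks [13, 18]): lst = [2, 7, 13, 18]
After line 3 (append adds [13, 18] as single element): lst = [2, 7, 13, 18, [13, 18]]

[2, 7, 13, 18, [13, 18]]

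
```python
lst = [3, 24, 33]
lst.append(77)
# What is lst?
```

[3, 24, 33, 77]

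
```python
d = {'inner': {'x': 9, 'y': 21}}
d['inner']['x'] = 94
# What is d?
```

After line 1: d = {'inner': {'x': 9, 'y': 21}}
After line 2 (inner x overwritten): d = {'inner': {'x': 94, 'y': 21}}

{'inner': {'x': 94, 'y': 21}}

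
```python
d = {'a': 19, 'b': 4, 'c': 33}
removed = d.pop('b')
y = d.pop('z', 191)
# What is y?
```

After line 1: d = {'a': 19, 'b': 4, 'c': 33}
After line 2 (pop 'b' returns 4): d = {'a': 19, 'c': 33}, removed = 4
After line 3 (pop 'z' missing, returns default 191): d = {'a': 19, 'c': 33}, y = 191

191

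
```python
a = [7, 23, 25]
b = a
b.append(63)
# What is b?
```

After line 1: a = [7, 23, 25]
After line 2 (b = a is an alias, same object): a = [7, 23, 25], b = [7, 23, 25]
After line 3 (b.append mutates the shared list): a = [7, 23, 25, 63], b = [7, 23, 25, 63]

[7, 23, 25, 63]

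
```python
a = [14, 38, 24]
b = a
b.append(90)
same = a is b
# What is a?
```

After line 1: a = [14, 38, 24]
After line 2 (b = a is an alias, same object): a = [14, 38, 24], b = [14, 38, 24]
After line 3 (b.append mutates the shared list): a = [14, 38, 24, 90], b = [14, 38, 24, 90]
After line 4 (same = a is b; same object -> True): same = True

[14, 38, 24, 90]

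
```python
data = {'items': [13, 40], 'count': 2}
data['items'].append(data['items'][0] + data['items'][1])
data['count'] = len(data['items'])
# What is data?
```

After line 1: data = {'items': [13, 40], 'count': 2}
After line 2 (append 13 + 40 = 53): data = {'items': [13, 40, 53], 'count': 2}
After line 3 (count = len(items) = 3): data = {'items': [13, 40, 53], 'count': 3}

{'items': [13, 40, 53], 'count': 3}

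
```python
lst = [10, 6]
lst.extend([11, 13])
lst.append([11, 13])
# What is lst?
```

After line 1: lst = [10, 6]
After line 2 (extend unpacks [11, 13]): lst = [10, 6, 11, 13]
After line 3 (append adds [11, 13] as single element): lst = [10, 6, 11, 13, [11, 13]]

[10, 6, 11, 13, [11, 13]]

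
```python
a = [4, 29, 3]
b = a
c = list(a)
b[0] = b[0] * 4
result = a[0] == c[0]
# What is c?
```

After line 1: a = [4, 29, 3]
After line 2 (b = a, alias): a = [4, 29, 3], b = [4, 29, 3]
After line 3 (c = list(a) is a copy, new object): c = [4, 29, 3]
After line 4 (b[0] = 4 * 4 = 16; mutates shared a/b): a = b = [16, 29, 3], c = [4, 29, 3]
After line 5 (a[0] = 16, c[0] = 4; result = False)

[4, 29, 3]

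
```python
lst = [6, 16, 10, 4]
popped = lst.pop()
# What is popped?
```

4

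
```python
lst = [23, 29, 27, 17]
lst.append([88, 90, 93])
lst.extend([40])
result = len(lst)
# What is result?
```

After line 1: lst = [23, 29, 27, 17]
After line 2 (append adds [88, 90, 93] as single element): lst = [23, 29, 27, 17, [88, 90, 93]]
After line 3 (extend unpacks [40], adds 40): lst = [23, 29, 27, 17, [88, 90, 93], 40]
After line 4: result = len(lst) = 6

6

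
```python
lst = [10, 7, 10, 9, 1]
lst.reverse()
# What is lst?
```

[1, 9, 10, 7, 10]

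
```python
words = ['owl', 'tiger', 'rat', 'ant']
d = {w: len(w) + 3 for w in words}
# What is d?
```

{'owl': 6, 'tiger': 8, 'rat': 6, 'ant': 6}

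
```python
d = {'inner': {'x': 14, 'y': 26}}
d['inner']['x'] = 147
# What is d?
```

After line 1: d = {'inner': {'x': 14, 'y': 26}}
After line 2 (inner x overwritten): d = {'inner': {'x': 147, 'y': 26}}

{'inner': {'x': 147, 'y': 26}}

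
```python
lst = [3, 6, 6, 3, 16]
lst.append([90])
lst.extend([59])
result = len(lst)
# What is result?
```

After line 1: lst = [3, 6, 6, 3, 16]
After line 2 (append adds [90] as single element): lst = [3, 6, 6, 3, 16, [90]]
After line 3 (extend unpacks [59], adds 59): lst = [3, 6, 6, 3, 16, [90], 59]
After line 4: result = len(lst) = 7

7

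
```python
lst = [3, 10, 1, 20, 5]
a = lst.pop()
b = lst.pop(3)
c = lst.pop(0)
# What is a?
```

After line 1: lst = [3, 10, 1, 20, 5]
After line 2 (pop() -> a = 5): lst = [3, 10, 1, 20]
After line 3 (pop(3) -> b = 20): lst = [3, 10, 1]
After line 4 (pop(0) -> c = 3): lst = [10, 1]

5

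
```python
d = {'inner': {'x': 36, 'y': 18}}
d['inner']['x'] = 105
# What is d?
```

After line 1: d = {'inner': {'x': 36, 'y': 18}}
After line 2 (inner x overwritten): d = {'inner': {'x': 105, 'y': 18}}

{'inner': {'x': 105, 'y': 18}}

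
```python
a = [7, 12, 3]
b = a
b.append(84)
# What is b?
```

After line 1: a = [7, 12, 3]
After line 2 (b = a is an alias, same object): a = [7, 12, 3], b = [7, 12, 3]
After line 3 (b.append mutates the shared list): a = [7, 12, 3, 84], b = [7, 12, 3, 84]

[7, 12, 3, 84]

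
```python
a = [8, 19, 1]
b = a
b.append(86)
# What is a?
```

After line 1: a = [8, 19, 1]
After line 2 (b = a is an alias, same object): a = [8, 19, 1], b = [8, 19, 1]
After line 3 (b.append mutates the shared list): a = [8, 19, 1, 86], b = [8, 19, 1, 86]

[8, 19, 1, 86]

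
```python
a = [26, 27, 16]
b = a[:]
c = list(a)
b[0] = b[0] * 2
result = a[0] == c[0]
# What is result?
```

After line 1: a = [26, 27, 16]
After line 2 (b = a[:], copy): a = [26, 27, 16], b = [26, 27, 16]
After line 3 (c = list(a) is a copy, new object): c = [26, 27, 16]
After line 4 (b[0] = 26 * 2 = 52; only b mutates (copy)): a = [26, 27, 16], b = [52, 27, 16], c = [26, 27, 16]
After line 5 (a[0] = 26, c[0] = 26; result = True)

True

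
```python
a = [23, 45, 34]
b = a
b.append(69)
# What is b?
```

After line 1: a = [23, 45, 34]
After line 2 (b = a is an alias, same object): a = [23, 45, 34], b = [23, 45, 34]
After line 3 (b.append mutates the shared list): a = [23, 45, 34, 69], b = [23, 45, 34, 69]

[23, 45, 34, 69]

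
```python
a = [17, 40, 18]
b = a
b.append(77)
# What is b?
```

After line 1: a = [17, 40, 18]
After line 2 (b = a is an alias, same object): a = [17, 40, 18], b = [17, 40, 18]
After line 3 (b.append mutates the shared list): a = [17, 40, 18, 77], b = [17, 40, 18, 77]

[17, 40, 18, 77]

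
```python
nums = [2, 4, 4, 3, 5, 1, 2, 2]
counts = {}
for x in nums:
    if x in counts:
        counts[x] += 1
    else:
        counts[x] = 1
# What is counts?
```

Initial: counts = {}, nums = [2, 4, 4, 3, 5, 1, 2, 2]
See 2: counts = {2: 1}
See 4: counts = {2: 1, 4: 1}
See 4: counts = {2: 1, 4: 2}
See 3: counts = {2: 1, 4: 2, 3: 1}
See 5: counts = {2: 1, 4: 2, 3: 1, 5: 1}
See 1: counts = {2: 1, 4: 2, 3: 1, 5: 1, 1: 1}
See 2: counts = {2: 2, 4: 2, 3: 1, 5: 1, 1: 1}
See 2: counts = {2: 3, 4: 2, 3: 1, 5: 1, 1: 1}

{2: 3, 4: 2, 3: 1, 5: 1, 1: 1}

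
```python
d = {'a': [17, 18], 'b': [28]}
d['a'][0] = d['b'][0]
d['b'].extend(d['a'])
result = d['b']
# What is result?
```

After line 1: d = {'a': [17, 18], 'b': [28]}
After line 2 (a[0] = b[0] = 28): d = {'a': [28, 18], 'b': [28]}
After line 3 (b.extend(a) appends [28, 18]): d = {'a': [28, 18], 'b': [28, 28, 18]}
After line 4: result = d['b'] = [28, 28, 18]

[28, 28, 18]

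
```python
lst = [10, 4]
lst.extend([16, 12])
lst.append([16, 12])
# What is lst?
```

After line 1: lst = [10, 4]
After line 2 (extend unpacks [16, 12]): lst = [10, 4, 16, 12]
After line 3 (append adds [16, 12] as single element): lst = [10, 4, 16, 12, [16, 12]]

[10, 4, 16, 12, [16, 12]]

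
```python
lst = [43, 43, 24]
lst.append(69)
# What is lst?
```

[43, 43, 24, 69]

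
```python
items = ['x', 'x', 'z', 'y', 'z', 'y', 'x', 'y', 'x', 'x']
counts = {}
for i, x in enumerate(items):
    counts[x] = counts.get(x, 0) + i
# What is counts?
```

Initial: counts = {}, items = ['x', 'x', 'z', 'y', 'z', 'y', 'x', 'y', 'x', 'x']
i=0, x='x': counts = {'x': 0}
i=1, x='x': counts = {'x': 1}
i=2, x='z': counts = {'x': 1, 'z': 2}
i=3, x='y': counts = {'x': 1, 'z': 2, 'y': 3}
i=4, x='z': counts = {'x': 1, 'z': 6, 'y': 3}
i=5, x='y': counts = {'x': 1, 'z': 6, 'y': 8}
i=6, x='x': counts = {'x': 7, 'z': 6, 'y': 8}
i=7, x='y': counts = {'x': 7, 'z': 6, 'y': 15}
i=8, x='x': counts = {'x': 15, 'z': 6, 'y': 15}
i=9, x='x': counts = {'x': 24, 'z': 6, 'y': 15}

{'x': 24, 'z': 6, 'y': 15}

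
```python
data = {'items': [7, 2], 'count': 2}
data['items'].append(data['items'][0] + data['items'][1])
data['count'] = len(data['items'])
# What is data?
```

After line 1: data = {'items': [7, 2], 'count': 2}
After line 2 (append 7 + 2 = 9): data = {'items': [7, 2, 9], 'count': 2}
After line 3 (count = len(items) = 3): data = {'items': [7, 2, 9], 'count': 3}

{'items': [7, 2, 9], 'count': 3}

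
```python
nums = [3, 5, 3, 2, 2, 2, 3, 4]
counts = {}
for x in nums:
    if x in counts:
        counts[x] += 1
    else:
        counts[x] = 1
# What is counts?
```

Initial: counts = {}, nums = [3, 5, 3, 2, 2, 2, 3, 4]
See 3: counts = {3: 1}
See 5: counts = {3: 1, 5: 1}
See 3: counts = {3: 2, 5: 1}
See 2: counts = {3: 2, 5: 1, 2: 1}
See 2: counts = {3: 2, 5: 1, 2: 2}
See 2: counts = {3: 2, 5: 1, 2: 3}
See 3: counts = {3: 3, 5: 1, 2: 3}
See 4: counts = {3: 3, 5: 1, 2: 3, 4: 1}

{3: 3, 5: 1, 2: 3, 4: 1}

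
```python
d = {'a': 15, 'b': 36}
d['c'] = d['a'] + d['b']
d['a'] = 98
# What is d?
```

After line 1: d = {'a': 15, 'b': 36}
After line 2 (d['c'] = 15 + 36): d = {'a': 15, 'b': 36, 'c': 51}
After line 3: d = {'a': 98, 'b': 36, 'c': 51}

{'a': 98, 'b': 36, 'c': 51}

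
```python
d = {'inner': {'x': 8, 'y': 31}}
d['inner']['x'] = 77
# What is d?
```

After line 1: d = {'inner': {'x': 8, 'y': 31}}
After line 2 (inner x overwritten): d = {'inner': {'x': 77, 'y': 31}}

{'inner': {'x': 77, 'y': 31}}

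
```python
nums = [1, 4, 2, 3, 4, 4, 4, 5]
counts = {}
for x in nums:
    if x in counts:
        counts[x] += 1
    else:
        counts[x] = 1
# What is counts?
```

Initial: counts = {}, nums = [1, 4, 2, 3, 4, 4, 4, 5]
See 1: counts = {1: 1}
See 4: counts = {1: 1, 4: 1}
See 2: counts = {1: 1, 4: 1, 2: 1}
See 3: counts = {1: 1, 4: 1, 2: 1, 3: 1}
See 4: counts = {1: 1, 4: 2, 2: 1, 3: 1}
See 4: counts = {1: 1, 4: 3, 2: 1, 3: 1}
See 4: counts = {1: 1, 4: 4, 2: 1, 3: 1}
See 5: counts = {1: 1, 4: 4, 2: 1, 3: 1, 5: 1}

{1: 1, 4: 4, 2: 1, 3: 1, 5: 1}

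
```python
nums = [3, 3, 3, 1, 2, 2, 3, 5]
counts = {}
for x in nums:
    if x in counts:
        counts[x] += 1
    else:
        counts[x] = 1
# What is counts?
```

Initial: counts = {}, nums = [3, 3, 3, 1, 2, 2, 3, 5]
See 3: counts = {3: 1}
See 3: counts = {3: 2}
See 3: counts = {3: 3}
See 1: counts = {3: 3, 1: 1}
See 2: counts = {3: 3, 1: 1, 2: 1}
See 2: counts = {3: 3, 1: 1, 2: 2}
See 3: counts = {3: 4, 1: 1, 2: 2}
See 5: counts = {3: 4, 1: 1, 2: 2, 5: 1}

{3: 4, 1: 1, 2: 2, 5: 1}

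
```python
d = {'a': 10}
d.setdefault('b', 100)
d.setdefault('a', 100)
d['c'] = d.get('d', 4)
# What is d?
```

After line 1: d = {'a': 10}
After line 2 (setdefault adds 'b'=100): d = {'a': 10, 'b': 100}
After line 3 (setdefault 'a' no-op, already exists): d = {'a': 10, 'b': 100}
After line 4 (get('d', 4) returns default since 'd' not in d): d = {'a': 10, 'b': 100, 'c': 4}

{'a': 10, 'b': 100, 'c': 4}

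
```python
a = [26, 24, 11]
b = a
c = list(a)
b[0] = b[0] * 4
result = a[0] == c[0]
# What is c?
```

After line 1: a = [26, 24, 11]
After line 2 (b = a, alias): a = [26, 24, 11], b = [26, 24, 11]
After line 3 (c = list(a) is a copy, new object): c = [26, 24, 11]
After line 4 (b[0] = 26 * 4 = 104; mutates shared a/b): a = b = [104, 24, 11], c = [26, 24, 11]
After line 5 (a[0] = 104, c[0] = 26; result = False)

[26, 24, 11]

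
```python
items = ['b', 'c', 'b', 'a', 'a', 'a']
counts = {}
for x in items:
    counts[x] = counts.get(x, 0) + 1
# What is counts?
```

Initial: counts = {}, items = ['b', 'c', 'b', 'a', 'a', 'a']
See 'b': counts = {'b': 1}
See 'c': counts = {'b': 1, 'c': 1}
See 'b': counts = {'b': 2, 'c': 1}
See 'a': counts = {'b': 2, 'c': 1, 'a': 1}
See 'a': counts = {'b': 2, 'c': 1, 'a': 2}
See 'a': counts = {'b': 2, 'c': 1, 'a': 3}

{'b': 2, 'c': 1, 'a': 3}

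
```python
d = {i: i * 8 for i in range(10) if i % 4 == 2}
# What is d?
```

{2: 16, 6: 48}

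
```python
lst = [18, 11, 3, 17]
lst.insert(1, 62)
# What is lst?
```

[18, 62, 11, 3, 17]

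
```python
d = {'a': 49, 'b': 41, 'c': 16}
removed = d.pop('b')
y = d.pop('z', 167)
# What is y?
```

After line 1: d = {'a': 49, 'b': 41, 'c': 16}
After line 2 (pop 'b' returns 41): d = {'a': 49, 'c': 16}, removed = 41
After line 3 (pop 'z' missing, returns default 167): d = {'a': 49, 'c': 16}, y = 167

167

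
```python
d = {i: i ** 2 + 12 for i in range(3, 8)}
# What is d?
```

{3: 21, 4: 28, 5: 37, 6: 48, 7: 61}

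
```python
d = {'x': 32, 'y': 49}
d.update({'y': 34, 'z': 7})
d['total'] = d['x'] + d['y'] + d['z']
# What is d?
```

After line 1: d = {'x': 32, 'y': 49}
After line 2 (y overwritten, z added): d = {'x': 32, 'y': 34, 'z': 7}
After line 3 (total = 32 + 34 + 7 = 73): d = {'x': 32, 'y': 34, 'z': 7, 'total': 73}

{'x': 32, 'y': 34, 'z': 7, 'total': 73}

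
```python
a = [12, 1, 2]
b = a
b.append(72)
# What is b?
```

After line 1: a = [12, 1, 2]
After line 2 (b = a is an alias, same object): a = [12, 1, 2], b = [12, 1, 2]
After line 3 (b.append mutates the shared list): a = [12, 1, 2, 72], b = [12, 1, 2, 72]

[12, 1, 2, 72]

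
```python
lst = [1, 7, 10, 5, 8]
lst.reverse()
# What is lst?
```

[8, 5, 10, 7, 1]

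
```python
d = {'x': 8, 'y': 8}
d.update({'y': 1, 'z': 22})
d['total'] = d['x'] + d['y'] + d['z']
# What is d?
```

After line 1: d = {'x': 8, 'y': 8}
After line 2 (y overwritten, z added): d = {'x': 8, 'y': 1, 'z': 22}
After line 3 (total = 8 + 1 + 22 = 31): d = {'x': 8, 'y': 1, 'z': 22, 'total': 31}

{'x': 8, 'y': 1, 'z': 22, 'total': 31}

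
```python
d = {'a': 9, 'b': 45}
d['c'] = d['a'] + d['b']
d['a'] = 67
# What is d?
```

After line 1: d = {'a': 9, 'b': 45}
After line 2 (d['c'] = 9 + 45): d = {'a': 9, 'b': 45, 'c': 54}
After line 3: d = {'a': 67, 'b': 45, 'c': 54}

{'a': 67, 'b': 45, 'c': 54}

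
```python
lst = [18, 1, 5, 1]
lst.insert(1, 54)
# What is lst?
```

[18, 54, 1, 5, 1]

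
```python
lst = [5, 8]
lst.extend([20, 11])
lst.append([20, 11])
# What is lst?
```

After line 1: lst = [5, 8]
After line 2 (extend unpacks [20, 11]): lst = [5, 8, 20, 11]
After line 3 (append adds [20, 11] as single element): lst = [5, 8, 20, 11, [20, 11]]

[5, 8, 20, 11, [20, 11]]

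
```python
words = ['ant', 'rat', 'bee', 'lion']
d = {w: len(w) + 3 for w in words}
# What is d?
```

{'ant': 6, 'rat': 6, 'bee': 6, 'lion': 7}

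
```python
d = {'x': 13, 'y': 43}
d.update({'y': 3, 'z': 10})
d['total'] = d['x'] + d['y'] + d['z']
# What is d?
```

After line 1: d = {'x': 13, 'y': 43}
After line 2 (y overwritten, z added): d = {'x': 13, 'y': 3, 'z': 10}
After line 3 (total = 13 + 3 + 10 = 26): d = {'x': 13, 'y': 3, 'z': 10, 'total': 26}

{'x': 13, 'y': 3, 'z': 10, 'total': 26}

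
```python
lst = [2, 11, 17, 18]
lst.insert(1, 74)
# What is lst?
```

[2, 74, 11, 17, 18]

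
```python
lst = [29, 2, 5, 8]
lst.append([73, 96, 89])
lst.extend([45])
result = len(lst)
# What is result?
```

After line 1: lst = [29, 2, 5, 8]
After line 2 (append adds [73, 96, 89] as single element): lst = [29, 2, 5, 8, [73, 96, 89]]
After line 3 (extend unpacks [45], adds 45): lst = [29, 2, 5, 8, [73, 96, 89], 45]
After line 4: result = len(lst) = 6

6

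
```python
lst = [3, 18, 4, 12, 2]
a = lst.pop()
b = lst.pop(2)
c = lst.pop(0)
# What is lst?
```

After line 1: lst = [3, 18, 4, 12, 2]
After line 2 (pop() -> a = 2): lst = [3, 18, 4, 12]
After line 3 (pop(2) -> b = 4): lst = [3, 18, 12]
After line 4 (pop(0) -> c = 3): lst = [18, 12]

[18, 12]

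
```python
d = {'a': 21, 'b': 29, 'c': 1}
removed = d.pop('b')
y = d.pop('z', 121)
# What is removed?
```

After line 1: d = {'a': 21, 'b': 29, 'c': 1}
After line 2 (pop 'b' returns 29): d = {'a': 21, 'c': 1}, removed = 29
After line 3 (pop 'z' missing, returns default 121): d = {'a': 21, 'c': 1}, y = 121

29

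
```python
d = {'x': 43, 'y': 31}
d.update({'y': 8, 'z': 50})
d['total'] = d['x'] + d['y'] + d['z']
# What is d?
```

After line 1: d = {'x': 43, 'y': 31}
After line 2 (y overwritten, z added): d = {'x': 43, 'y': 8, 'z': 50}
After line 3 (total = 43 + 8 + 50 = 101): d = {'x': 43, 'y': 8, 'z': 50, 'total': 101}

{'x': 43, 'y': 8, 'z': 50, 'total': 101}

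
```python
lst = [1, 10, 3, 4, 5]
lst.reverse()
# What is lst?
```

[5, 4, 3, 10, 1]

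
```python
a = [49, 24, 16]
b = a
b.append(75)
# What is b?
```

After line 1: a = [49, 24, 16]
After line 2 (b = a is an alias, same object): a = [49, 24, 16], b = [49, 24, 16]
After line 3 (b.append mutates the shared list): a = [49, 24, 16, 75], b = [49, 24, 16, 75]

[49, 24, 16, 75]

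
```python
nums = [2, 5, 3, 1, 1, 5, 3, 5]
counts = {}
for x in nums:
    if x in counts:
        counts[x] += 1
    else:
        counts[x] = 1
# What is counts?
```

Initial: counts = {}, nums = [2, 5, 3, 1, 1, 5, 3, 5]
See 2: counts = {2: 1}
See 5: counts = {2: 1, 5: 1}
See 3: counts = {2: 1, 5: 1, 3: 1}
See 1: counts = {2: 1, 5: 1, 3: 1, 1: 1}
See 1: counts = {2: 1, 5: 1, 3: 1, 1: 2}
See 5: counts = {2: 1, 5: 2, 3: 1, 1: 2}
See 3: counts = {2: 1, 5: 2, 3: 2, 1: 2}
See 5: counts = {2: 1, 5: 3, 3: 2, 1: 2}

{2: 1, 5: 3, 3: 2, 1: 2}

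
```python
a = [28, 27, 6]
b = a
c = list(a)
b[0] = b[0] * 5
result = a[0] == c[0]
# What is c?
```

After line 1: a = [28, 27, 6]
After line 2 (b = a, alias): a = [28, 27, 6], b = [28, 27, 6]
After line 3 (c = list(a) is a copy, new object): c = [28, 27, 6]
After line 4 (b[0] = 28 * 5 = 140; mutates shared a/b): a = b = [140, 27, 6], c = [28, 27, 6]
After line 5 (a[0] = 140, c[0] = 28; result = False)

[28, 27, 6]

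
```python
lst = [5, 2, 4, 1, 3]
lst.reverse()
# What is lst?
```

[3, 1, 4, 2, 5]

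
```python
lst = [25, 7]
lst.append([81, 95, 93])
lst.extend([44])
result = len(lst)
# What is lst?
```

After line 1: lst = [25, 7]
After line 2 (append adds [81, 95, 93] as single element): lst = [25, 7, [81, 95, 93]]
After line 3 (extend unpacks [44], adds 44): lst = [25, 7, [81, 95, 93], 44]
After line 4: result = len(lst) = 4

[25, 7, [81, 95, 93], 44]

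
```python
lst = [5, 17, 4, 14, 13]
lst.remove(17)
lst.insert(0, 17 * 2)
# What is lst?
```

After line 1: lst = [5, 17, 4, 14, 13]
After line 2 (remove first 17): lst = [5, 4, 14, 13]
After line 3 (insert 34 at index 0): lst = [34, 5, 4, 14, 13]

[34, 5, 4, 14, 13]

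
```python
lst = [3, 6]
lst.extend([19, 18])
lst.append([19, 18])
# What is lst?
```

After line 1: lst = [3, 6]
After line 2 (extend unpacks [19, 18]): lst = [3, 6, 19, 18]
After line 3 (append adds [19, 18] as single element): lst = [3, 6, 19, 18, [19, 18]]

[3, 6, 19, 18, [19, 18]]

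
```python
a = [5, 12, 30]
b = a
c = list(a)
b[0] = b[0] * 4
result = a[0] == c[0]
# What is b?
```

After line 1: a = [5, 12, 30]
After line 2 (b = a, alias): a = [5, 12, 30], b = [5, 12, 30]
After line 3 (c = list(a) is a copy, new object): c = [5, 12, 30]
After line 4 (b[0] = 5 * 4 = 20; mutates shared a/b): a = b = [20, 12, 30], c = [5, 12, 30]
After line 5 (a[0] = 20, c[0] = 5; result = False)

[20, 12, 30]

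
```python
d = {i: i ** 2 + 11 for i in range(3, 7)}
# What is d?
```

{3: 20, 4: 27, 5: 36, 6: 47}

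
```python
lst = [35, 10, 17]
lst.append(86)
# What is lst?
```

[35, 10, 17, 86]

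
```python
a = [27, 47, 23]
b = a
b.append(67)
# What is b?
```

After line 1: a = [27, 47, 23]
After line 2 (b = a is an alias, same object): a = [27, 47, 23], b = [27, 47, 23]
After line 3 (b.append mutates the shared list): a = [27, 47, 23, 67], b = [27, 47, 23, 67]

[27, 47, 23, 67]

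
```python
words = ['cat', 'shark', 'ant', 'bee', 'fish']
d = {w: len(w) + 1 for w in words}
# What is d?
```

{'cat': 4, 'shark': 6, 'ant': 4, 'bee': 4, 'fish': 5}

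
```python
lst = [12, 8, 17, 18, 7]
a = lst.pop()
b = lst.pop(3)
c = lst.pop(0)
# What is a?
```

After line 1: lst = [12, 8, 17, 18, 7]
After line 2 (pop() -> a = 7): lst = [12, 8, 17, 18]
After line 3 (pop(3) -> b = 18): lst = [12, 8, 17]
After line 4 (pop(0) -> c = 12): lst = [8, 17]

7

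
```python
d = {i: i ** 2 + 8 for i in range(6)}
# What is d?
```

{0: 8, 1: 9, 2: 12, 3: 17, 4: 24, 5: 33}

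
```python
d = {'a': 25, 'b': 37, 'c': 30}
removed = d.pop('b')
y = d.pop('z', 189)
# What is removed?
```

After line 1: d = {'a': 25, 'b': 37, 'c': 30}
After line 2 (pop 'b' returns 37): d = {'a': 25, 'c': 30}, removed = 37
After line 3 (pop 'z' missing, returns default 189): d = {'a': 25, 'c': 30}, y = 189

37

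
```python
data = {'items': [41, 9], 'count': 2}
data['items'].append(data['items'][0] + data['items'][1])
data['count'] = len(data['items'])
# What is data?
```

After line 1: data = {'items': [41, 9], 'count': 2}
After line 2 (append 41 + 9 = 50): data = {'items': [41, 9, 50], 'count': 2}
After line 3 (count = len(items) = 3): data = {'items': [41, 9, 50], 'count': 3}

{'items': [41, 9, 50], 'count': 3}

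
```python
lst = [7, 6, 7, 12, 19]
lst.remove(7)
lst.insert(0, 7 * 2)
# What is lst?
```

After line 1: lst = [7, 6, 7, 12, 19]
After line 2 (remove first 7): lst = [6, 7, 12, 19]
After line 3 (insert 14 at index 0): lst = [14, 6, 7, 12, 19]

[14, 6, 7, 12, 19]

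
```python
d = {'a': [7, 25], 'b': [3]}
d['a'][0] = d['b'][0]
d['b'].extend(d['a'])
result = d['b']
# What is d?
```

After line 1: d = {'a': [7, 25], 'b': [3]}
After line 2 (a[0] = b[0] = 3): d = {'a': [3, 25], 'b': [3]}
After line 3 (b.extend(a) appends [3, 25]): d = {'a': [3, 25], 'b': [3, 3, 25]}
After line 4: result = d['b'] = [3, 3, 25]

{'a': [3, 25], 'b': [3, 3, 25]}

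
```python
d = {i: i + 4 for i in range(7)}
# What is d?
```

{0: 4, 1: 5, 2: 6, 3: 7, 4: 8, 5: 9, 6: 10}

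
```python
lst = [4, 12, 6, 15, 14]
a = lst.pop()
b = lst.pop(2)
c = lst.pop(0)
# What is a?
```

After line 1: lst = [4, 12, 6, 15, 14]
After line 2 (pop() -> a = 14): lst = [4, 12, 6, 15]
After line 3 (pop(2) -> b = 6): lst = [4, 12, 15]
After line 4 (pop(0) -> c = 4): lst = [12, 15]

14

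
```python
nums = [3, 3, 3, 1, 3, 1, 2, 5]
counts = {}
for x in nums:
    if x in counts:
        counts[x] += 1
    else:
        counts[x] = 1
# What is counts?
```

Initial: counts = {}, nums = [3, 3, 3, 1, 3, 1, 2, 5]
See 3: counts = {3: 1}
See 3: counts = {3: 2}
See 3: counts = {3: 3}
See 1: counts = {3: 3, 1: 1}
See 3: counts = {3: 4, 1: 1}
See 1: counts = {3: 4, 1: 2}
See 2: counts = {3: 4, 1: 2, 2: 1}
See 5: counts = {3: 4, 1: 2, 2: 1, 5: 1}

{3: 4, 1: 2, 2: 1, 5: 1}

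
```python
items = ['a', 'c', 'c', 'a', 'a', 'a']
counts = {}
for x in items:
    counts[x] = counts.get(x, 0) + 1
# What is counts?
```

Initial: counts = {}, items = ['a', 'c', 'c', 'a', 'a', 'a']
See 'a': counts = {'a': 1}
See 'c': counts = {'a': 1, 'c': 1}
See 'c': counts = {'a': 1, 'c': 2}
See 'a': counts = {'a': 2, 'c': 2}
See 'a': counts = {'a': 3, 'c': 2}
See 'a': counts = {'a': 4, 'c': 2}

{'a': 4, 'c': 2}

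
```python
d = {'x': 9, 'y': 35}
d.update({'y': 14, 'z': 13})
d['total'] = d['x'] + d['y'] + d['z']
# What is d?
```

After line 1: d = {'x': 9, 'y': 35}
After line 2 (y overwritten, z added): d = {'x': 9, 'y': 14, 'z': 13}
After line 3 (total = 9 + 14 + 13 = 36): d = {'x': 9, 'y': 14, 'z': 13, 'total': 36}

{'x': 9, 'y': 14, 'z': 13, 'total': 36}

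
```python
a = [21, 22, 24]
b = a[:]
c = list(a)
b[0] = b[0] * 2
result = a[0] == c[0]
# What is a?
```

After line 1: a = [21, 22, 24]
After line 2 (b = a[:], copy): a = [21, 22, 24], b = [21, 22, 24]
After line 3 (c = list(a) is a copy, new object): c = [21, 22, 24]
After line 4 (b[0] = 21 * 2 = 42; only b mutates (copy)): a = [21, 22, 24], b = [42, 22, 24], c = [21, 22, 24]
After line 5 (a[0] = 21, c[0] = 21; result = True)

[21, 22, 24]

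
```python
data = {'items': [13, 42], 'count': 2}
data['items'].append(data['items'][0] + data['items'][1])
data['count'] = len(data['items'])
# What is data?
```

After line 1: data = {'items': [13, 42], 'count': 2}
After line 2 (append 13 + 42 = 55): data = {'items': [13, 42, 55], 'count': 2}
After line 3 (count = len(items) = 3): data = {'items': [13, 42, 55], 'count': 3}

{'items': [13, 42, 55], 'count': 3}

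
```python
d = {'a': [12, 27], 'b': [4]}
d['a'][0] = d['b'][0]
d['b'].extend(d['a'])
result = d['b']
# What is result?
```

After line 1: d = {'a': [12, 27], 'b': [4]}
After line 2 (a[0] = b[0] = 4): d = {'a': [4, 27], 'b': [4]}
After line 3 (b.extend(a) appends [4, 27]): d = {'a': [4, 27], 'b': [4, 4, 27]}
After line 4: result = d['b'] = [4, 4, 27]

[4, 4, 27]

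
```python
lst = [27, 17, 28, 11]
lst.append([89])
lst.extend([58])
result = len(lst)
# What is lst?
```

After line 1: lst = [27, 17, 28, 11]
After line 2 (append adds [89] as single element): lst = [27, 17, 28, 11, [89]]
After line 3 (extend unpacks [58], adds 58): lst = [27, 17, 28, 11, [89], 58]
After line 4: result = len(lst) = 6

[27, 17, 28, 11, [89], 58]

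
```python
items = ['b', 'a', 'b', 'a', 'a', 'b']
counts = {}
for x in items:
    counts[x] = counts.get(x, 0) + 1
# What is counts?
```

Initial: counts = {}, items = ['b', 'a', 'b', 'a', 'a', 'b']
See 'b': counts = {'b': 1}
See 'a': counts = {'b': 1, 'a': 1}
See 'b': counts = {'b': 2, 'a': 1}
See 'a': counts = {'b': 2, 'a': 2}
See 'a': counts = {'b': 2, 'a': 3}
See 'b': counts = {'b': 3, 'a': 3}

{'b': 3, 'a': 3}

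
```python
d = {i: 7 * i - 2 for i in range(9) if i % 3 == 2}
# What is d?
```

{2: 12, 5: 33, 8: 54}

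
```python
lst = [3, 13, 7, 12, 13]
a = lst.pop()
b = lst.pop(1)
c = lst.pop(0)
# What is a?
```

After line 1: lst = [3, 13, 7, 12, 13]
After line 2 (pop() -> a = 13): lst = [3, 13, 7, 12]
After line 3 (pop(1) -> b = 13): lst = [3, 7, 12]
After line 4 (pop(0) -> c = 3): lst = [7, 12]

13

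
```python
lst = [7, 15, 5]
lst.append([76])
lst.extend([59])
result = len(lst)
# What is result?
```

After line 1: lst = [7, 15, 5]
After line 2 (append adds [76] as single element): lst = [7, 15, 5, [76]]
After line 3 (extend unpacks [59], adds 59): lst = [7, 15, 5, [76], 59]
After line 4: result = len(lst) = 5

5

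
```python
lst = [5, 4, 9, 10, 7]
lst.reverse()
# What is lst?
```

[7, 10, 9, 4, 5]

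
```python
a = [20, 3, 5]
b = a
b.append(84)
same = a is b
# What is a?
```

After line 1: a = [20, 3, 5]
After line 2 (b = a is an alias, same object): a = [20, 3, 5], b = [20, 3, 5]
After line 3 (b.append mutates the shared list): a = [20, 3, 5, 84], b = [20, 3, 5, 84]
After line 4 (same = a is b; same object -> True): same = True

[20, 3, 5, 84]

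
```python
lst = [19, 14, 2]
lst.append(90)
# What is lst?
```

[19, 14, 2, 90]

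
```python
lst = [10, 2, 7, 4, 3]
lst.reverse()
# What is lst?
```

[3, 4, 7, 2, 10]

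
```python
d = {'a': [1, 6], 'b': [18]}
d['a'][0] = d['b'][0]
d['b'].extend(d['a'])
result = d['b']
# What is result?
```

After line 1: d = {'a': [1, 6], 'b': [18]}
After line 2 (a[0] = b[0] = 18): d = {'a': [18, 6], 'b': [18]}
After line 3 (b.extend(a) appends [18, 6]): d = {'a': [18, 6], 'b': [18, 18, 6]}
After line 4: result = d['b'] = [18, 18, 6]

[18, 18, 6]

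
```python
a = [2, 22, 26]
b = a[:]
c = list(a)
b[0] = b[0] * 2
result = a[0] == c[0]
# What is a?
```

After line 1: a = [2, 22, 26]
After line 2 (b = a[:], copy): a = [2, 22, 26], b = [2, 22, 26]
After line 3 (c = list(a) is a copy, new object): c = [2, 22, 26]
After line 4 (b[0] = 2 * 2 = 4; only b mutates (copy)): a = [2, 22, 26], b = [4, 22, 26], c = [2, 22, 26]
After line 5 (a[0] = 2, c[0] = 2; result = True)

[2, 22, 26]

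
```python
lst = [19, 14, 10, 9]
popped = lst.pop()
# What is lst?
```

[19, 14, 10]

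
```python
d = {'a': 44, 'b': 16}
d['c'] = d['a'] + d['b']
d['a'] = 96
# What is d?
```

After line 1: d = {'a': 44, 'b': 16}
After line 2 (d['c'] = 44 + 16): d = {'a': 44, 'b': 16, 'c': 60}
After line 3: d = {'a': 96, 'b': 16, 'c': 60}

{'a': 96, 'b': 16, 'c': 60}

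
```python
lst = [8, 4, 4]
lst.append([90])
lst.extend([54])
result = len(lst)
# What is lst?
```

After line 1: lst = [8, 4, 4]
After line 2 (append adds [90] as single element): lst = [8, 4, 4, [90]]
After line 3 (extend unpacks [54], adds 54): lst = [8, 4, 4, [90], 54]
After line 4: result = len(lst) = 5

[8, 4, 4, [90], 54]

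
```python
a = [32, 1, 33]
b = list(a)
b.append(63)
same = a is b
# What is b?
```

After line 1: a = [32, 1, 33]
After line 2 (b = list(a) is a shallow copy, new object): a = [32, 1, 33], b = [32, 1, 33]
After line 3 (append only mutates b): a = [32, 1, 33], b = [32, 1, 33, 63]
After line 4 (same = a is b; different objects -> False): same = False

[32, 1, 33, 63]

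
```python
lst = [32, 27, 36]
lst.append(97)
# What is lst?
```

[32, 27, 36, 97]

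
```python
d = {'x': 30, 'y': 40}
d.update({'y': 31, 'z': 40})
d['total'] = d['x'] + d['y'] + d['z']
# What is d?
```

After line 1: d = {'x': 30, 'y': 40}
After line 2 (y overwritten, z added): d = {'x': 30, 'y': 31, 'z': 40}
After line 3 (total = 30 + 31 + 40 = 101): d = {'x': 30, 'y': 31, 'z': 40, 'total': 101}

{'x': 30, 'y': 31, 'z': 40, 'total': 101}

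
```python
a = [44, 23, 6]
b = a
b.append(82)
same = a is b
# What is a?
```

After line 1: a = [44, 23, 6]
After line 2 (b = a is an alias, same object): a = [44, 23, 6], b = [44, 23, 6]
After line 3 (b.append mutates the shared list): a = [44, 23, 6, 82], b = [44, 23, 6, 82]
After line 4 (same = a is b; same object -> True): same = True

[44, 23, 6, 82]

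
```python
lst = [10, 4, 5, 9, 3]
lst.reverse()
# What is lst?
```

[3, 9, 5, 4, 10]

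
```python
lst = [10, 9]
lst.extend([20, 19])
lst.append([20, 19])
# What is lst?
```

After line 1: lst = [10, 9]
After line 2 (extend unpacks [20, 19]): lst = [10, 9, 20, 19]
After line 3 (append adds [20, 19] as single element): lst = [10, 9, 20, 19, [20, 19]]

[10, 9, 20, 19, [20, 19]]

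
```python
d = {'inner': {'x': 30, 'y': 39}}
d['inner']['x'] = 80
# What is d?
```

After line 1: d = {'inner': {'x': 30, 'y': 39}}
After line 2 (inner x overwritten): d = {'inner': {'x': 80, 'y': 39}}

{'inner': {'x': 80, 'y': 39}}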